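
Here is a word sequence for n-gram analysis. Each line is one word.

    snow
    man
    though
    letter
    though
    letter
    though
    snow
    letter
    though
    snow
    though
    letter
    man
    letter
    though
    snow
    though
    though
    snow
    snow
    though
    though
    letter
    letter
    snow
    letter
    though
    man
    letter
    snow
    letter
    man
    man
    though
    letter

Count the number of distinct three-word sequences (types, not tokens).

36 tokens → 34 trigram windows in total.
Repeated trigrams (each contributes count−1 duplicates):
  letter though snow: 3
  letter snow letter: 2
  man though letter: 2
  snow letter though: 2
  snow though though: 2
  though letter though: 2
  though snow though: 2
8 duplicate windows → 34 − 8 = 26 distinct.

26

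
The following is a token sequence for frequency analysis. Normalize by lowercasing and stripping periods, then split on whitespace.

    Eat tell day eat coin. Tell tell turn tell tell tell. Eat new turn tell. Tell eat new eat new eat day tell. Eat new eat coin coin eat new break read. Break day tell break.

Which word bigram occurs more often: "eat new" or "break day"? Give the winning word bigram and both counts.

"eat new": 5 occurrences
"break day": 1 occurrence

"eat new" (5 vs 1)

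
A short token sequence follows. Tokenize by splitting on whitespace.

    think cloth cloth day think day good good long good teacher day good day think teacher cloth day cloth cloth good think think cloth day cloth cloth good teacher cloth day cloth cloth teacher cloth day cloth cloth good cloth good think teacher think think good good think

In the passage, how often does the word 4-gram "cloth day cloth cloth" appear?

4

Scanning the 45 overlapping 4-gram windows for "cloth day cloth cloth":
  position 17–20: cloth day cloth cloth
  position 24–27: cloth day cloth cloth
  position 30–33: cloth day cloth cloth
  position 35–38: cloth day cloth cloth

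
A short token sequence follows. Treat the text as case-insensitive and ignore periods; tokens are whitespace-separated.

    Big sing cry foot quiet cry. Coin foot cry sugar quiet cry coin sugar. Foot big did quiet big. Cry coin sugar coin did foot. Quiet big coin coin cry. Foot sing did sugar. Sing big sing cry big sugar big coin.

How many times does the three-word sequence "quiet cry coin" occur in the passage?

Scanning the 40 overlapping trigram windows for "quiet cry coin":
  position 5–7: quiet cry coin
  position 11–13: quiet cry coin

2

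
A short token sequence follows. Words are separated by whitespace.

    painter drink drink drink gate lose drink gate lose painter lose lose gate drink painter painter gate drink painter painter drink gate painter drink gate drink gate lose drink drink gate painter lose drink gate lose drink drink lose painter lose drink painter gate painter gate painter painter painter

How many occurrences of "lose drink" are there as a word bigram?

Scanning the 48 overlapping bigram windows for "lose drink":
  position 6–7: lose drink
  position 28–29: lose drink
  position 33–34: lose drink
  position 36–37: lose drink
  position 41–42: lose drink

5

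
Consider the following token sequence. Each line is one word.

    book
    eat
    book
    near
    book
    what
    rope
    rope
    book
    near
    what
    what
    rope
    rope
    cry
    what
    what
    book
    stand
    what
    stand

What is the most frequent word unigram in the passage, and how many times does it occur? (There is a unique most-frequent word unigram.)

Unigram frequencies (highest first):
  what: 6
  book: 5
  rope: 4
  near: 2
  stand: 2
  eat: 1
  … (1 more, each ≤ 1)

"what", 6 times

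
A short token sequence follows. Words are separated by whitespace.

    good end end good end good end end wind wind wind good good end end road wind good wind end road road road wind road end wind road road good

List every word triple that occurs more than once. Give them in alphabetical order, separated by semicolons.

Trigram counts meeting the condition (more than once):
  end good end: 2
  good end end: 3

end good end; good end end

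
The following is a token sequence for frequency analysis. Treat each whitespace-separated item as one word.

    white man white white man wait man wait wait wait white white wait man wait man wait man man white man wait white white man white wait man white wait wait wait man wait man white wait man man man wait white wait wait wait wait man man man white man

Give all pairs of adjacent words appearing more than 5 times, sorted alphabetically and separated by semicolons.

Bigram counts meeting the condition (more than 5 times):
  man wait: 7
  man white: 6
  wait man: 9
  wait wait: 7

man wait; man white; wait man; wait wait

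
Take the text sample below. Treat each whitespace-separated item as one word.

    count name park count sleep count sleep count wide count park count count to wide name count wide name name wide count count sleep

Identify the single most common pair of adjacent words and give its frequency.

"count sleep", 3 times

Bigram frequencies (highest first):
  count sleep: 3
  park count: 2
  sleep count: 2
  count wide: 2
  wide count: 2
  count count: 2
  … (9 more, each ≤ 2)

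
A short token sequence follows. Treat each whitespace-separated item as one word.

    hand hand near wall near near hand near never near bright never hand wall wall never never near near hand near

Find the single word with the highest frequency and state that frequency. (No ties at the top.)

Unigram frequencies (highest first):
  near: 8
  hand: 5
  never: 4
  wall: 3
  bright: 1

"near", 8 times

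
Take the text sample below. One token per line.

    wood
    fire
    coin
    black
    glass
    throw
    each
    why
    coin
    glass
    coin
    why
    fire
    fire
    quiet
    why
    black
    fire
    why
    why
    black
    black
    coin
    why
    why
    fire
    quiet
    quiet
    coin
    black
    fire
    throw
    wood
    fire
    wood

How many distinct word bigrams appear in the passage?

26

35 tokens → 34 bigram windows in total.
Repeated bigrams (each contributes count−1 duplicates):
  black fire: 2
  coin black: 2
  coin why: 2
  fire quiet: 2
  why black: 2
  why fire: 2
  why why: 2
  wood fire: 2
8 duplicate windows → 34 − 8 = 26 distinct.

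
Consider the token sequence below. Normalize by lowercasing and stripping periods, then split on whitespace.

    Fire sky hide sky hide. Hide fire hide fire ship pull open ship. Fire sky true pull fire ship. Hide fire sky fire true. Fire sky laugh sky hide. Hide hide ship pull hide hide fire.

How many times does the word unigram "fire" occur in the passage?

9

Scanning the 36 tokens for "fire":
  position 1: fire
  position 7: fire
  position 9: fire
  position 14: fire
  position 18: fire
  position 21: fire
  position 23: fire
  position 25: fire
  position 36: fire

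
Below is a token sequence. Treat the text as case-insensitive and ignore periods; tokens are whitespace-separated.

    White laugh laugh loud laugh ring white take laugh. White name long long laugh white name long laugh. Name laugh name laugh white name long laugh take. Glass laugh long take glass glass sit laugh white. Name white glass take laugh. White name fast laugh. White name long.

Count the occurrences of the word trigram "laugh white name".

6

Scanning the 46 overlapping trigram windows for "laugh white name":
  position 9–11: laugh white name
  position 14–16: laugh white name
  position 22–24: laugh white name
  position 35–37: laugh white name
  position 41–43: laugh white name
  position 45–47: laugh white name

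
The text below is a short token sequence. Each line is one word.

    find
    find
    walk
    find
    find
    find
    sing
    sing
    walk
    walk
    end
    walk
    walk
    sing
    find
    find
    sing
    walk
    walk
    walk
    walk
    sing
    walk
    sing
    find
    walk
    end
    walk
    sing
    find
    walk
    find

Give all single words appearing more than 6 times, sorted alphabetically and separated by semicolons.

find; sing; walk

Unigram counts meeting the condition (more than 6 times):
  find: 10
  sing: 7
  walk: 13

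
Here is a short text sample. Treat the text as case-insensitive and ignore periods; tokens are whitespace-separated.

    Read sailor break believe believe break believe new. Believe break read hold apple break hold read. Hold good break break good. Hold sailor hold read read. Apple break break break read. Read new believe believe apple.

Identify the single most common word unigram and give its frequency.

"break", 9 times

Unigram frequencies (highest first):
  break: 9
  read: 7
  believe: 6
  hold: 5
  apple: 3
  sailor: 2
  … (2 more, each ≤ 2)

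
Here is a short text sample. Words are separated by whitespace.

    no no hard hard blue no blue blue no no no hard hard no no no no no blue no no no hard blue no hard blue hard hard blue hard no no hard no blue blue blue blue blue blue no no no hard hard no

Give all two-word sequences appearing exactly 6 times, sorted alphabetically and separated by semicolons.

Bigram counts meeting the condition (exactly 6 times):
  blue blue: 6
  no hard: 6

blue blue; no hard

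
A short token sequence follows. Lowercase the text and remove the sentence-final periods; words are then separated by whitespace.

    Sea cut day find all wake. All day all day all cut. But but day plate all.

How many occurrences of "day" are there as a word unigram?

Scanning the 17 tokens for "day":
  position 3: day
  position 8: day
  position 10: day
  position 15: day

4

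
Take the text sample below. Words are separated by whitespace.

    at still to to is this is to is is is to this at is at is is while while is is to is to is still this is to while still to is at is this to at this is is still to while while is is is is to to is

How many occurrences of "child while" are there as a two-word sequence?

0

Scanning the 52 overlapping bigram windows for "child while":
  (none found)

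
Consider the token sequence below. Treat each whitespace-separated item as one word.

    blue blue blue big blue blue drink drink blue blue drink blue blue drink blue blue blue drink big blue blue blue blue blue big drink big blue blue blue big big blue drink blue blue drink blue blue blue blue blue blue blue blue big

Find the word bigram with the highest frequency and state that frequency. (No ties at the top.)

Bigram frequencies (highest first):
  blue blue: 21
  blue drink: 6
  drink blue: 5
  blue big: 4
  big blue: 4
  drink big: 2
  … (3 more, each ≤ 1)

"blue blue", 21 times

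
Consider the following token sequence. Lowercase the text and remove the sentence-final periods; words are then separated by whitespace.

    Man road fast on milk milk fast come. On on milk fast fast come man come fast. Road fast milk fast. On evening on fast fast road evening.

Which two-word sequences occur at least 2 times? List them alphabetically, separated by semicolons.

fast come; fast fast; fast on; fast road; milk fast; on milk; road fast

Bigram counts meeting the condition (at least 2 times):
  fast come: 2
  fast fast: 2
  fast on: 2
  fast road: 2
  milk fast: 3
  on milk: 2
  road fast: 2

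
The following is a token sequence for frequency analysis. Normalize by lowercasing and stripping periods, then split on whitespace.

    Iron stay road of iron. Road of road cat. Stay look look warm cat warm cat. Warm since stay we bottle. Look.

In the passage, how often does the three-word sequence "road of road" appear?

Scanning the 20 overlapping trigram windows for "road of road":
  position 6–8: road of road

1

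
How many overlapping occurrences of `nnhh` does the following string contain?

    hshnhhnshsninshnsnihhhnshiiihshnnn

Sliding a length-4 window over the 34 characters (31 positions):
  (no match at any position)

0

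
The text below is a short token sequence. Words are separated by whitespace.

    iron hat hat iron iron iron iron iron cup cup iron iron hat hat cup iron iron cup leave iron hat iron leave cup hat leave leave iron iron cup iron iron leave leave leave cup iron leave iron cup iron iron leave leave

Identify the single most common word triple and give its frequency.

"cup iron iron", 4 times

Trigram frequencies (highest first):
  cup iron iron: 4
  iron iron iron: 3
  iron iron cup: 3
  iron hat hat: 2
  iron cup iron: 2
  iron iron leave: 2
  … (25 more, each ≤ 2)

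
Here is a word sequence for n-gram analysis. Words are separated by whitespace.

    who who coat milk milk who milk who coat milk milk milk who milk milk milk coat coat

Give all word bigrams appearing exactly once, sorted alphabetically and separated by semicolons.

coat coat; milk coat; who who

Bigram counts meeting the condition (exactly once):
  coat coat: 1
  milk coat: 1
  who who: 1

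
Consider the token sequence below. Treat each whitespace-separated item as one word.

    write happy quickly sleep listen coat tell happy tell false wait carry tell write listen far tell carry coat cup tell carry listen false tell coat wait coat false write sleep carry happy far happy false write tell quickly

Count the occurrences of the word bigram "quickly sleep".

Scanning the 38 overlapping bigram windows for "quickly sleep":
  position 3–4: quickly sleep

1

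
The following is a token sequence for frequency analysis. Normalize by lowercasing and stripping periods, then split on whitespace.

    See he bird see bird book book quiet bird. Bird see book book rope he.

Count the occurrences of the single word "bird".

Scanning the 15 tokens for "bird":
  position 3: bird
  position 5: bird
  position 9: bird
  position 10: bird

4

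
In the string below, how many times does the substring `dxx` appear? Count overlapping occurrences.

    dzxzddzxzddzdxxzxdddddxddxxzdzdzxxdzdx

2

Sliding a length-3 window over the 38 characters (36 positions):
  position 13–15: dxx
  position 25–27: dxx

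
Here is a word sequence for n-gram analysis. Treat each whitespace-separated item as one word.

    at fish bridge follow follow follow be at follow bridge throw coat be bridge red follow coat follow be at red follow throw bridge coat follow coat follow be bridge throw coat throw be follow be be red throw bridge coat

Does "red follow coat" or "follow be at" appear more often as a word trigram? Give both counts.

"follow be at" (2 vs 1)

"red follow coat": 1 occurrence
"follow be at": 2 occurrences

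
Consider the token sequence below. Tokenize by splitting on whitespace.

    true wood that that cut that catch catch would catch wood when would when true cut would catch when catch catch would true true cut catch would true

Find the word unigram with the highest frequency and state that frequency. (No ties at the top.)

"catch", 7 times

Unigram frequencies (highest first):
  catch: 7
  true: 5
  would: 5
  that: 3
  cut: 3
  when: 3
  … (1 more, each ≤ 2)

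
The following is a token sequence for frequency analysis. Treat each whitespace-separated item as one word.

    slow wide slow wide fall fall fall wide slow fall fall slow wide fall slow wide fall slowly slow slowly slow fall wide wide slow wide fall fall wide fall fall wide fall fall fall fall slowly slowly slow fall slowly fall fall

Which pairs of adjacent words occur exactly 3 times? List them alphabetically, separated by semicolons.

fall slowly; slow fall; slowly slow; wide slow

Bigram counts meeting the condition (exactly 3 times):
  fall slowly: 3
  slow fall: 3
  slowly slow: 3
  wide slow: 3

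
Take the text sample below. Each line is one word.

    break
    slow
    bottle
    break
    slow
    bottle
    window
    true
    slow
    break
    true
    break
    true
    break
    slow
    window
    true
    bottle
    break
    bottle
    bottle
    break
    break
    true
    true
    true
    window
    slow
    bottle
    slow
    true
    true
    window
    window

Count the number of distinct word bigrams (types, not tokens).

34 tokens → 33 bigram windows in total.
Repeated bigrams (each contributes count−1 duplicates):
  bottle break: 3
  break slow: 3
  break true: 3
  slow bottle: 3
  true true: 3
  true break: 2
  true window: 2
  window true: 2
13 duplicate windows → 33 − 13 = 20 distinct.

20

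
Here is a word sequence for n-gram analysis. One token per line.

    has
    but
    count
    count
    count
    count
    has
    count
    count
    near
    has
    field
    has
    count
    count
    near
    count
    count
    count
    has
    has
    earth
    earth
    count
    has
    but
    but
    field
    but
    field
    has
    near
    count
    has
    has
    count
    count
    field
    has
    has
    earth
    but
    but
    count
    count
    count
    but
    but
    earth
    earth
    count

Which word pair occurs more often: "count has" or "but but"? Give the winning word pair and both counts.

"count has": 4 occurrences
"but but": 3 occurrences

"count has" (4 vs 3)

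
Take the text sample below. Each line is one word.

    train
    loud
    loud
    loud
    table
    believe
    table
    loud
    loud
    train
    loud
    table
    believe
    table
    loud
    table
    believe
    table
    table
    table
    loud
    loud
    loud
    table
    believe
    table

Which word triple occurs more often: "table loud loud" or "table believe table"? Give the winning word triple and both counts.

"table loud loud": 2 occurrences
"table believe table": 4 occurrences

"table believe table" (4 vs 2)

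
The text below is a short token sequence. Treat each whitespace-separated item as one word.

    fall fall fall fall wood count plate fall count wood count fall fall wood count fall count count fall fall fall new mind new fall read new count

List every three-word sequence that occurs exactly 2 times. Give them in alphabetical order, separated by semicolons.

count fall fall; fall fall wood; fall wood count; wood count fall

Trigram counts meeting the condition (exactly 2 times):
  count fall fall: 2
  fall fall wood: 2
  fall wood count: 2
  wood count fall: 2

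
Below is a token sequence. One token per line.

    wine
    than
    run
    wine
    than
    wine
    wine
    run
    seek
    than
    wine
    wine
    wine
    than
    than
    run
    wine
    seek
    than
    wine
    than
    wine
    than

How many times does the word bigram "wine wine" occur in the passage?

Scanning the 22 overlapping bigram windows for "wine wine":
  position 6–7: wine wine
  position 11–12: wine wine
  position 12–13: wine wine

3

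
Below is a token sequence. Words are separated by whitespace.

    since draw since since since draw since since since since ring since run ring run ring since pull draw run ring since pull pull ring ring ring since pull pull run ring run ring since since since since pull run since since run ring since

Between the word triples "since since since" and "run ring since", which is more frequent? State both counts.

"since since since": 5 occurrences
"run ring since": 4 occurrences

"since since since" (5 vs 4)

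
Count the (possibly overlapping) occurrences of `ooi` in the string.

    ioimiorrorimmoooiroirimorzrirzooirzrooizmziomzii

3

Sliding a length-3 window over the 48 characters (46 positions):
  position 15–17: ooi
  position 31–33: ooi
  position 37–39: ooi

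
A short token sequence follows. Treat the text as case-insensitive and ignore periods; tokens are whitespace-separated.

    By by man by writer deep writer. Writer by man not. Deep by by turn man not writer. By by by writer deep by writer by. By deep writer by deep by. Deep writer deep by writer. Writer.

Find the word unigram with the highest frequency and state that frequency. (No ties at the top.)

Unigram frequencies (highest first):
  by: 15
  writer: 10
  deep: 7
  man: 3
  not: 2
  turn: 1

"by", 15 times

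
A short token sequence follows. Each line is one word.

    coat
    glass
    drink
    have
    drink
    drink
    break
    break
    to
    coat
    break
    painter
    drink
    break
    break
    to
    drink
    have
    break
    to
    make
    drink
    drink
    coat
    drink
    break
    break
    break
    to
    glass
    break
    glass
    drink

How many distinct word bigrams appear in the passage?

33 tokens → 32 bigram windows in total.
Repeated bigrams (each contributes count−1 duplicates):
  break break: 4
  break to: 4
  drink break: 3
  drink drink: 2
  drink have: 2
  glass drink: 2
11 duplicate windows → 32 − 11 = 21 distinct.

21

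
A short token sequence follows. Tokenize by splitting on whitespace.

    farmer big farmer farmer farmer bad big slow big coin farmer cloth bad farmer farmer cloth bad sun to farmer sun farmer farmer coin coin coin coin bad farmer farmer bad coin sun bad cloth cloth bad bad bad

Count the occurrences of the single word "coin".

6

Scanning the 39 tokens for "coin":
  position 10: coin
  position 24: coin
  position 25: coin
  position 26: coin
  position 27: coin
  position 32: coin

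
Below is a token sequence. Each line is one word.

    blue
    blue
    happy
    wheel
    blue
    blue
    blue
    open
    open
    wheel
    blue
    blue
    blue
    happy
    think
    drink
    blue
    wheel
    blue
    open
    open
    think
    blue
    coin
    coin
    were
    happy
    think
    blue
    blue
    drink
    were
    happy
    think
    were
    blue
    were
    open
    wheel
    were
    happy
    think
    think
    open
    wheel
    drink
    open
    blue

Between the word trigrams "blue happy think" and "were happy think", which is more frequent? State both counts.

"were happy think" (3 vs 1)

"blue happy think": 1 occurrence
"were happy think": 3 occurrences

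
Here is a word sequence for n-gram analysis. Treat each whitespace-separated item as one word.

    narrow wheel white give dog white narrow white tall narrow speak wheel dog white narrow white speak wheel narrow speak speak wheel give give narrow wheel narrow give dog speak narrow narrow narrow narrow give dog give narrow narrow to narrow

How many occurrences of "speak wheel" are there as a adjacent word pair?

3

Scanning the 40 overlapping bigram windows for "speak wheel":
  position 11–12: speak wheel
  position 17–18: speak wheel
  position 21–22: speak wheel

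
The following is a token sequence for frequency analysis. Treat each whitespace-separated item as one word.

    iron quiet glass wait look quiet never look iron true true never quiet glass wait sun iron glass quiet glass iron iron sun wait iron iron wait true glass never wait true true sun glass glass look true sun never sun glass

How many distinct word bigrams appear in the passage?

33

42 tokens → 41 bigram windows in total.
Repeated bigrams (each contributes count−1 duplicates):
  quiet glass: 3
  glass wait: 2
  iron iron: 2
  sun glass: 2
  true sun: 2
  true true: 2
  wait true: 2
8 duplicate windows → 41 − 8 = 33 distinct.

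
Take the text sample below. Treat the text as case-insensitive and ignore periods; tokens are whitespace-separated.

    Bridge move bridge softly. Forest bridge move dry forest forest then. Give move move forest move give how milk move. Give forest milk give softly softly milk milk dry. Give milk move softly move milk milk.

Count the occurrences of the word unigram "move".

8

Scanning the 36 tokens for "move":
  position 2: move
  position 7: move
  position 13: move
  position 14: move
  position 16: move
  position 20: move
  position 32: move
  position 34: move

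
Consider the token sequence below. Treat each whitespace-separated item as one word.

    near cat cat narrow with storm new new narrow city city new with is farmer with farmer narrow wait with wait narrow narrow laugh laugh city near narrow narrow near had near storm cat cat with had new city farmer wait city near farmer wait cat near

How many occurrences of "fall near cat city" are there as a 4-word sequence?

Scanning the 44 overlapping 4-gram windows for "fall near cat city":
  (none found)

0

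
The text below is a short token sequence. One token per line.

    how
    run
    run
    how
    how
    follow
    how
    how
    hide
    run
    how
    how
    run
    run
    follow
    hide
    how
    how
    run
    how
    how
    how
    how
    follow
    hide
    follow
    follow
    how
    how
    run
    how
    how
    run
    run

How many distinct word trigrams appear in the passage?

20

34 tokens → 32 trigram windows in total.
Repeated trigrams (each contributes count−1 duplicates):
  how how run: 4
  run how how: 4
  how run run: 3
  follow how how: 2
  how how follow: 2
  how how how: 2
  how run how: 2
12 duplicate windows → 32 − 12 = 20 distinct.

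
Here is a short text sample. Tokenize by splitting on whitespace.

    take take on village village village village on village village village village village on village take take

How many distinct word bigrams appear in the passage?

6

17 tokens → 16 bigram windows in total.
Repeated bigrams (each contributes count−1 duplicates):
  village village: 7
  on village: 3
  take take: 2
  village on: 2
10 duplicate windows → 16 − 10 = 6 distinct.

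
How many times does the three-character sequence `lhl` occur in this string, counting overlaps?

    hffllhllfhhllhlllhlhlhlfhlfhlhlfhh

Sliding a length-3 window over the 34 characters (32 positions):
  position 5–7: lhl
  position 13–15: lhl
  position 17–19: lhl
  position 19–21: lhl
  position 21–23: lhl
  position 29–31: lhl

6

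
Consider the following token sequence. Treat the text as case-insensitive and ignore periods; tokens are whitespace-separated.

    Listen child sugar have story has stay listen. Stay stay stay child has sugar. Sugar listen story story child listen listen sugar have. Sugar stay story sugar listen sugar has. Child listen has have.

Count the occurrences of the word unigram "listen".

7

Scanning the 34 tokens for "listen":
  position 1: listen
  position 8: listen
  position 16: listen
  position 20: listen
  position 21: listen
  position 28: listen
  position 32: listen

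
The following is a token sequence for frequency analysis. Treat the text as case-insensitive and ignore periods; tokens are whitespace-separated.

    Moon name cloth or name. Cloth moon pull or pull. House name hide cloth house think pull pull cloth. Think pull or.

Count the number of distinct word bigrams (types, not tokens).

18

22 tokens → 21 bigram windows in total.
Repeated bigrams (each contributes count−1 duplicates):
  name cloth: 2
  pull or: 2
  think pull: 2
3 duplicate windows → 21 − 3 = 18 distinct.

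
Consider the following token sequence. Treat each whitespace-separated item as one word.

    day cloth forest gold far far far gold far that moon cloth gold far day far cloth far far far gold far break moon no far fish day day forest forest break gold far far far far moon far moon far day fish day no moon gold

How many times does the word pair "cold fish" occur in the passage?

0

Scanning the 46 overlapping bigram windows for "cold fish":
  (none found)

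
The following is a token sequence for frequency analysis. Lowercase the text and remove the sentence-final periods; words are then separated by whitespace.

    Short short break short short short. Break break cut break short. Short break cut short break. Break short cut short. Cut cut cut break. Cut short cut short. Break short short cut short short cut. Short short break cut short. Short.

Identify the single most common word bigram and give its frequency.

"short short", 8 times

Bigram frequencies (highest first):
  short short: 8
  cut short: 7
  short break: 6
  short cut: 5
  break short: 4
  break cut: 4
  … (3 more, each ≤ 2)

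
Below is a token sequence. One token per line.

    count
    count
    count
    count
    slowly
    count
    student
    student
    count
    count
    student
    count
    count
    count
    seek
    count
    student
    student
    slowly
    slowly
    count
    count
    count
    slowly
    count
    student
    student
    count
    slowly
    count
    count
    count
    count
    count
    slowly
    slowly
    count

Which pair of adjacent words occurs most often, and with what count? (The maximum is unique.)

Bigram frequencies (highest first):
  count count: 12
  slowly count: 5
  count slowly: 4
  count student: 4
  student student: 3
  student count: 3
  … (4 more, each ≤ 2)

"count count", 12 times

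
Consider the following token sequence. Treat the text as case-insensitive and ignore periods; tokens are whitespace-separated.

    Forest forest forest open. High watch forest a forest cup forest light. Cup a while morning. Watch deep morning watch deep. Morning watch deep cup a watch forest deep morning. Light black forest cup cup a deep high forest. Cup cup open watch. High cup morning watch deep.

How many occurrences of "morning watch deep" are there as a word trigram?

Scanning the 46 overlapping trigram windows for "morning watch deep":
  position 16–18: morning watch deep
  position 19–21: morning watch deep
  position 22–24: morning watch deep
  position 46–48: morning watch deep

4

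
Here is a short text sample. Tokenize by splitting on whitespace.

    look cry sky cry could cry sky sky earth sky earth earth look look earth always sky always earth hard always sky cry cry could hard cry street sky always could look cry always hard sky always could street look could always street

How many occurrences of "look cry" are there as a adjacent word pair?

2

Scanning the 42 overlapping bigram windows for "look cry":
  position 1–2: look cry
  position 32–33: look cry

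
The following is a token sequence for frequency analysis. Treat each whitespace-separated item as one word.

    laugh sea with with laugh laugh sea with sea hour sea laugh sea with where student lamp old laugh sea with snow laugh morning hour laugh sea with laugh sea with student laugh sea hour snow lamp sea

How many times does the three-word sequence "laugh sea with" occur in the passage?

6

Scanning the 36 overlapping trigram windows for "laugh sea with":
  position 1–3: laugh sea with
  position 6–8: laugh sea with
  position 12–14: laugh sea with
  position 19–21: laugh sea with
  position 26–28: laugh sea with
  position 29–31: laugh sea with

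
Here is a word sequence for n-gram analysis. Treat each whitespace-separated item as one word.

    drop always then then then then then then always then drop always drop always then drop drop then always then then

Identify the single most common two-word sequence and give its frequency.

Bigram frequencies (highest first):
  then then: 6
  always then: 4
  drop always: 3
  then always: 2
  then drop: 2
  always drop: 1
  … (2 more, each ≤ 1)

"then then", 6 times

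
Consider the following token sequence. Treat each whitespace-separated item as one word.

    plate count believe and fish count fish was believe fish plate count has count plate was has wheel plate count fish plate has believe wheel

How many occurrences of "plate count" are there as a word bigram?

Scanning the 24 overlapping bigram windows for "plate count":
  position 1–2: plate count
  position 11–12: plate count
  position 19–20: plate count

3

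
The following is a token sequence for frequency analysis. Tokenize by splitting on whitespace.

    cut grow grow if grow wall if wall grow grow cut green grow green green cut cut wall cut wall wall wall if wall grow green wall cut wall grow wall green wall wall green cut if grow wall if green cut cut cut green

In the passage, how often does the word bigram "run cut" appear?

Scanning the 44 overlapping bigram windows for "run cut":
  (none found)

0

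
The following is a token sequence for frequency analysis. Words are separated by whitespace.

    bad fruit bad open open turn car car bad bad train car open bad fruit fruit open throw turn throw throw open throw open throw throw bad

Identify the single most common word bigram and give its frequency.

"open throw", 3 times

Bigram frequencies (highest first):
  open throw: 3
  bad fruit: 2
  throw throw: 2
  throw open: 2
  fruit bad: 1
  bad open: 1
  … (15 more, each ≤ 1)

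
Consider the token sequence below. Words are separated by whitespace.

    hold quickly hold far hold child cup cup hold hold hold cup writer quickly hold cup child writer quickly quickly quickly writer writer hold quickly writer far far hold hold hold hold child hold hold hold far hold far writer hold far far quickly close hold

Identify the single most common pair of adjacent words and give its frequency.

"hold hold", 7 times

Bigram frequencies (highest first):
  hold hold: 7
  hold far: 4
  far hold: 3
  hold quickly: 2
  quickly hold: 2
  hold child: 2
  … (19 more, each ≤ 2)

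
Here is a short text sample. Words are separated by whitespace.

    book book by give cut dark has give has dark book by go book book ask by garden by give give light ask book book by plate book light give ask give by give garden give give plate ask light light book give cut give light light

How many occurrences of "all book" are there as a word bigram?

Scanning the 46 overlapping bigram windows for "all book":
  (none found)

0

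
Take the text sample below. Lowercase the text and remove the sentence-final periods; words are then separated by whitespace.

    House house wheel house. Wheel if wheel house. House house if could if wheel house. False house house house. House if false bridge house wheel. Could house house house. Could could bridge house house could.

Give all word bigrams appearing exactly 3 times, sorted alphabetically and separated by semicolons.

house wheel; wheel house

Bigram counts meeting the condition (exactly 3 times):
  house wheel: 3
  wheel house: 3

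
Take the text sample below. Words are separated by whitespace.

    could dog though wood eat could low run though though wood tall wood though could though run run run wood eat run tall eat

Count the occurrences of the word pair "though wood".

Scanning the 23 overlapping bigram windows for "though wood":
  position 3–4: though wood
  position 10–11: though wood

2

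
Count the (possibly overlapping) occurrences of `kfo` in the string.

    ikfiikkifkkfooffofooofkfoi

2

Sliding a length-3 window over the 26 characters (24 positions):
  position 11–13: kfo
  position 23–25: kfo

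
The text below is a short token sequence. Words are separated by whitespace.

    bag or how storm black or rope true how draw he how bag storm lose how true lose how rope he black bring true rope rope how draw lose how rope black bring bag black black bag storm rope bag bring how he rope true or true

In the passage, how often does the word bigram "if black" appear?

Scanning the 46 overlapping bigram windows for "if black":
  (none found)

0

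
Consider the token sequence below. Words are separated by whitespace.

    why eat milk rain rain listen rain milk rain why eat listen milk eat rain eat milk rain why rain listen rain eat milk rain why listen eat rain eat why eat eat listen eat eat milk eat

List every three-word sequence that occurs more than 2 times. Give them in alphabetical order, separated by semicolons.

Trigram counts meeting the condition (more than 2 times):
  eat milk rain: 3
  milk rain why: 3

eat milk rain; milk rain why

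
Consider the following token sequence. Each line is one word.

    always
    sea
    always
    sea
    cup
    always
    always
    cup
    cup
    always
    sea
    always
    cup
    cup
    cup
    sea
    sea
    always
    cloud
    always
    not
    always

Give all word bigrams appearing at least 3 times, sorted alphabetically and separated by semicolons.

Bigram counts meeting the condition (at least 3 times):
  always sea: 3
  cup cup: 3
  sea always: 3

always sea; cup cup; sea always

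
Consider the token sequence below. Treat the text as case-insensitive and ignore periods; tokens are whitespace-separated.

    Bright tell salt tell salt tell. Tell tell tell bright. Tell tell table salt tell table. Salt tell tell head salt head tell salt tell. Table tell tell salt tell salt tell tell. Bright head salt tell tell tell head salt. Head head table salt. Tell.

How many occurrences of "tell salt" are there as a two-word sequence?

Scanning the 45 overlapping bigram windows for "tell salt":
  position 2–3: tell salt
  position 4–5: tell salt
  position 23–24: tell salt
  position 28–29: tell salt
  position 30–31: tell salt

5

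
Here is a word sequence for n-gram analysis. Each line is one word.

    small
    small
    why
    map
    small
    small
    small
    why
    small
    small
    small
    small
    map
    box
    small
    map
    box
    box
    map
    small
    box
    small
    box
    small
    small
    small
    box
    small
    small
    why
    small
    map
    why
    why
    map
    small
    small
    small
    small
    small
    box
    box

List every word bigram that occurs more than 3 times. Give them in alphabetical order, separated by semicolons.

Bigram counts meeting the condition (more than 3 times):
  box small: 4
  small box: 4
  small small: 13

box small; small box; small small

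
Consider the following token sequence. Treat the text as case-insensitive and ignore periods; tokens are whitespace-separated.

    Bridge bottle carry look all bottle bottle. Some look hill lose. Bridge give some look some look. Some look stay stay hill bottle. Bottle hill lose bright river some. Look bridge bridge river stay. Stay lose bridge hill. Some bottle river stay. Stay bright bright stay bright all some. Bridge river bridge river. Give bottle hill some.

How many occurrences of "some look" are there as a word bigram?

5

Scanning the 56 overlapping bigram windows for "some look":
  position 8–9: some look
  position 14–15: some look
  position 16–17: some look
  position 18–19: some look
  position 29–30: some look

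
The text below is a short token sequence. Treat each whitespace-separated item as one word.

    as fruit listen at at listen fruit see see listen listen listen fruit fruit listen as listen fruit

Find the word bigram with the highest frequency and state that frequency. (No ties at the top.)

"listen fruit", 3 times

Bigram frequencies (highest first):
  listen fruit: 3
  fruit listen: 2
  listen listen: 2
  as fruit: 1
  listen at: 1
  at at: 1
  … (7 more, each ≤ 1)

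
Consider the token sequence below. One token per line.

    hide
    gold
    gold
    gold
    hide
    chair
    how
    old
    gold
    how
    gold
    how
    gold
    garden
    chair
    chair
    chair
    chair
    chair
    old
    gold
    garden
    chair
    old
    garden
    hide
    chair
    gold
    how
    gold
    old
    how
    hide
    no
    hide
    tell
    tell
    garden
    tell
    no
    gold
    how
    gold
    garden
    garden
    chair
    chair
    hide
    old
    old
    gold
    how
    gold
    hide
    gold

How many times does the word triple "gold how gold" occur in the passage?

Scanning the 53 overlapping trigram windows for "gold how gold":
  position 9–11: gold how gold
  position 11–13: gold how gold
  position 28–30: gold how gold
  position 41–43: gold how gold
  position 51–53: gold how gold

5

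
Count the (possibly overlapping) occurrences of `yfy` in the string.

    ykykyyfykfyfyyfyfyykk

Sliding a length-3 window over the 21 characters (19 positions):
  position 6–8: yfy
  position 11–13: yfy
  position 14–16: yfy
  position 16–18: yfy

4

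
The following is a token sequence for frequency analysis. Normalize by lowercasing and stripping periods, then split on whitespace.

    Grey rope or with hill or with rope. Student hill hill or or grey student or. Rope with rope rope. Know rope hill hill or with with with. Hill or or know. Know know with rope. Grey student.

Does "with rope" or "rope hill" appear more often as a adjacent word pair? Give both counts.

"with rope": 3 occurrences
"rope hill": 1 occurrence

"with rope" (3 vs 1)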